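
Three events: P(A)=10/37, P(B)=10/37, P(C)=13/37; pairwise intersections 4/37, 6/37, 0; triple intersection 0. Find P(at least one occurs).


P(A∪B∪C) = P(A)+P(B)+P(C) - P(AB)-P(AC)-P(BC) + P(ABC)
= 10/37+10/37+13/37 - 4/37-6/37-0 + 0
= 23/37

23/37


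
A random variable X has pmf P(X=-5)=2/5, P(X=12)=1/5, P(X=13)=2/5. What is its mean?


E[X] = sum(x * P(x))
= -5*2/5 + 12*1/5 + 13*2/5
= 28/5

28/5


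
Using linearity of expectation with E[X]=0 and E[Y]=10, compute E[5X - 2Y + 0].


E[5X - 2Y + 0] = 5*E[X] - 2*E[Y] + 0
= (5)*(0) + (-2)*(10) + (0)
= 0 - 20 + 0 = -20

-20


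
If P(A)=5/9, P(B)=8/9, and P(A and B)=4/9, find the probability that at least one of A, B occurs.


P(A∪B) = P(A) + P(B) - P(A∩B)
= 5/9 + 8/9 - 4/9 = 1

1


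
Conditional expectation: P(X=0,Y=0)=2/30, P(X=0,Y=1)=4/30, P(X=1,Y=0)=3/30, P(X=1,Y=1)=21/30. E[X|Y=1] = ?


P(Y=1) = 25/30
E[X|Y=1] = (0*4 + 1*21)/25 = 21/25

21/25


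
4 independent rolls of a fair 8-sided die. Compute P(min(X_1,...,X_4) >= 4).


P(min >= 4) = P(all X_i >= 4) = (P(X_1 >= 4))^4
= (5/8)^4 = 625/4096

625/4096


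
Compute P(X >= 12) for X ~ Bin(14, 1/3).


P(X>=12) = P(X=12) + P(X=13) + P(X=14)
= 364/4782969 + 28/4782969 + 1/4782969
= 131/1594323

131/1594323


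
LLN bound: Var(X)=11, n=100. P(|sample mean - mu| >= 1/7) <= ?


Var(Xbar) = Var(X)/n = 11/100
Chebyshev: P(|Xbar-mu| >= 1/7) <= Var(Xbar)/(1/7)^2 = (11/100)/(1/49) = 539/100
Bound exceeds 1, so trivial bound: 1

1


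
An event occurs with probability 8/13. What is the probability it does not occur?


P(A') = 1 - P(A) = 1 - 8/13 = 5/13

5/13


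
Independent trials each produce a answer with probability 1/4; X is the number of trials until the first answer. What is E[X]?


For geometric (trials until first success), E[X] = 1/p = 1/(1/4) = 4

4


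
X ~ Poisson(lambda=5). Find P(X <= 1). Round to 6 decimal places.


P(X<=1) = e^(-5)*5^0/0! + e^(-5)*5^1/1!
≈ 0.0067379470 + 0.0336897350
= 0.0404276820
≈ 0.040428

0.040428


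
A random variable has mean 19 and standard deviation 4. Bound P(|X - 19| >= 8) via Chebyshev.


k = 8/4 = 2
Chebyshev: P(|X-mu| >= k*sigma) <= 1/k^2 = 1/2^2 = 1/4

1/4


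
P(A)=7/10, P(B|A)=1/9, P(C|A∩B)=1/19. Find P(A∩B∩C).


P(A∩B∩C) = P(A) * P(B|A) * P(C|A∩B)
= 7/10 * 1/9 * 1/19
= 7/90 * 1/19 = 7/1710

7/1710


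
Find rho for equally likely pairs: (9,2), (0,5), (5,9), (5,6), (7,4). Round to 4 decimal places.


Cov(X,Y) = -2.8400, Var(X) = 8.9600, Var(Y) = 5.3600
rho = Cov/(sqrt(VarX)*sqrt(VarY)) = -0.4098

-0.4098


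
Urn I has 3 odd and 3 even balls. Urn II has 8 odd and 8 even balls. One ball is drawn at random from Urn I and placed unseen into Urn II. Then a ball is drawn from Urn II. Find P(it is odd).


P(transfer odd) = 3/6 = 1/2; P(transfer even) = 1/2
If odd transferred: Urn II has 9 odd of 17, so P(odd|odd moved) = 9/17
If even transferred: Urn II has 8 odd of 17, so P(odd|even moved) = 8/17
By total probability: P(odd) = 1/2*9/17 + 1/2*8/17 = 1/2

1/2


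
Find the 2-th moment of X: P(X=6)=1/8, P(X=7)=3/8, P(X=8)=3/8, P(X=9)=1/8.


E[X^2] = sum(x^2 * P(x))
= 36*1/8 + 49*3/8 + 64*3/8 + 81*1/8
= 57

57


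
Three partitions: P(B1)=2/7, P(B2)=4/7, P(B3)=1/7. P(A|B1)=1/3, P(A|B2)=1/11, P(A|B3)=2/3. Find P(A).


P(A) = P(A|B1)P(B1) + P(A|B2)P(B2) + P(A|B3)P(B3)
= 1/3*2/7 + 1/11*4/7 + 2/3*1/7
= 2/21 + 4/77 + 2/21 = 8/33

8/33


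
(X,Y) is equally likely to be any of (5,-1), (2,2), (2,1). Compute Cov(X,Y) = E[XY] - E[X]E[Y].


E[X]=3, E[Y]=2/3, E[XY]=1/3
Cov(X,Y) = E[XY] - E[X]E[Y] = 1/3 - 3*2/3 = -5/3

-5/3


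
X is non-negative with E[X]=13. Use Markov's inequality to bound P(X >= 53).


Markov: P(X >= a) <= E[X]/a
P(X >= 53) <= 13/53

13/53


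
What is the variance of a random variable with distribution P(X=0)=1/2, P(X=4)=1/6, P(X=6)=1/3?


E[X] = 8/3, E[X^2] = 44/3
Var(X) = E[X^2] - (E[X])^2 = 44/3 - (8/3)^2 = 68/9

68/9


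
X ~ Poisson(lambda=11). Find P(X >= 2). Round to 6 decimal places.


P(X>=2) = 1 - P(X<=1) = 1 - (e^(-11)*11^0/0! + e^(-11)*11^1/1!)
≈ 1 - (0.0000167017 + 0.0001837187)
= 1 - 0.0002004204 = 0.9997995796
≈ 0.999800

0.999800


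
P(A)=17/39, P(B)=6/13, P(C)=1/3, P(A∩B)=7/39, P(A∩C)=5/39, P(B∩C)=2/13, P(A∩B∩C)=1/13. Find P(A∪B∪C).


P(A∪B∪C) = P(A)+P(B)+P(C) - P(AB)-P(AC)-P(BC) + P(ABC)
= 17/39+6/13+1/3 - 7/39-5/39-2/13 + 1/13
= 11/13

11/13


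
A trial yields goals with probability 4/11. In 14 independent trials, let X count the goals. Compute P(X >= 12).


P(X>=12) = P(X=12) + P(X=13) + P(X=14)
= 74809606144/379749833583241 + 6576668672/379749833583241 + 268435456/379749833583241
= 81654710272/379749833583241

81654710272/379749833583241


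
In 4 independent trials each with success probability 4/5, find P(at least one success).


P(at least one) = 1 - P(none)
P(none) = (1 - 4/5)^4 = (1/5)^4 = 1/625
P(at least one) = 1 - 1/625 = 624/625

624/625


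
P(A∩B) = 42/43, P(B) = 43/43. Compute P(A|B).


P(A|B) = P(A∩B)/P(B) = (42/43)/(43/43) = 42/43

42/43


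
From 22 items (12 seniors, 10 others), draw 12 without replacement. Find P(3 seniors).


P(X=3) = C(12,3)*C(10,9) / C(22,12)
= 220*10 / 646646
= 2200/646646 = 100/29393

100/29393


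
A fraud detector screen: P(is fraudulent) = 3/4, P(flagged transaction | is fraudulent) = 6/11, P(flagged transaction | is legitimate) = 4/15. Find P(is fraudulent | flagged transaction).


P(A) = P(A|B)P(B) + P(A|B')P(B') = 6/11*3/4 + 4/15*1/4 = 157/330
P(B|A) = P(A|B)P(B)/P(A) = (9/22)/(157/330) = 135/157

135/157


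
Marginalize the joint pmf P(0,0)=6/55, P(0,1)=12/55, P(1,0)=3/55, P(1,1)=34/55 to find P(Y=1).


P(Y=1) = P(0,1)+P(1,1) = 12/55 + 34/55 = 46/55

46/55


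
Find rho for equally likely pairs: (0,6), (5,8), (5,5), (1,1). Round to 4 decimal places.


Cov(X,Y) = 2.7500, Var(X) = 5.1875, Var(Y) = 6.5000
rho = Cov/(sqrt(VarX)*sqrt(VarY)) = 0.4736

0.4736


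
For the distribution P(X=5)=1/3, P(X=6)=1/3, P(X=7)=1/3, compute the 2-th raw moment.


E[X^2] = sum(x^2 * P(x))
= 25*1/3 + 36*1/3 + 49*1/3
= 110/3

110/3


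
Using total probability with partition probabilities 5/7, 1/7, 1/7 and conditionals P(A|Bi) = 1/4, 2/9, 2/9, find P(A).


P(A) = P(A|B1)P(B1) + P(A|B2)P(B2) + P(A|B3)P(B3)
= 1/4*5/7 + 2/9*1/7 + 2/9*1/7
= 5/28 + 2/63 + 2/63 = 61/252

61/252


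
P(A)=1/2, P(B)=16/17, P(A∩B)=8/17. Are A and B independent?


P(A)*P(B) = 1/2*16/17 = 8/17
P(A∩B) = 8/17, which equals P(A)P(B), so independent

Yes, A and B are independent


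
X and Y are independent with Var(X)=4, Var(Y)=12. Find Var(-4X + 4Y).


Independence => Cov(X,Y)=0
Var(-4X + 4Y) = (-4)^2*Var(X) + 4^2*Var(Y)
= 16*4 + 16*12 = 256

256


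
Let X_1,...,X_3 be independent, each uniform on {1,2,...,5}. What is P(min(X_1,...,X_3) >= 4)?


P(min >= 4) = P(all X_i >= 4) = (P(X_1 >= 4))^3
= (2/5)^3 = 8/125

8/125


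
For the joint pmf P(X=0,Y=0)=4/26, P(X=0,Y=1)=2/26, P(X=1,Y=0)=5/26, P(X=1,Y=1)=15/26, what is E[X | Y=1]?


P(Y=1) = 17/26
E[X|Y=1] = (0*2 + 1*15)/17 = 15/17

15/17


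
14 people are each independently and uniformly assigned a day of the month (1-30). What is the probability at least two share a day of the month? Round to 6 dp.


P(all different) = prod((30-i)/30 for i=0..13) = 0.026506
P(at least one match) = 1 - 0.026506 = 0.973494

0.973494


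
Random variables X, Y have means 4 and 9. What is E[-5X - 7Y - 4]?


E[-5X - 7Y - 4] = -5*E[X] - 7*E[Y] - 4
= (-5)*(4) + (-7)*(9) + (-4)
= -20 - 63 - 4 = -87

-87


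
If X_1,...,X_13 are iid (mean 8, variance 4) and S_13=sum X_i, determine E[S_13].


E[S_n] = n*E[X_1] = 13*8 = 104

104


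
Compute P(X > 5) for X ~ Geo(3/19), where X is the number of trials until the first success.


P(X > 5) = P(first 5 trials all fail) = (1-p)^5 = (16/19)^5 = 1048576/2476099

1048576/2476099


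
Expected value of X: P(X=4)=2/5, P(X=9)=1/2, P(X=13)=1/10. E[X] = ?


E[X] = sum(x * P(x))
= 4*2/5 + 9*1/2 + 13*1/10
= 37/5

37/5


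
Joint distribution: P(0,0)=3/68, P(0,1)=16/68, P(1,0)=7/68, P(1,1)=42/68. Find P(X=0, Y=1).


Read from table: P(X=0, Y=1) = 16/68 = 4/17

4/17


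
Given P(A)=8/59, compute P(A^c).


P(A') = 1 - P(A) = 1 - 8/59 = 51/59

51/59


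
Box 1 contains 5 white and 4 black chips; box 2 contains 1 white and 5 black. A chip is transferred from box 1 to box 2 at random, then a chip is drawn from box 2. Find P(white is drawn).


P(transfer white) = 5/9; P(transfer black) = 4/9
If white transferred: Urn II has 2 white of 7, so P(white|white moved) = 2/7
If black transferred: Urn II has 1 white of 7, so P(white|black moved) = 1/7
By total probability: P(white) = 5/9*2/7 + 4/9*1/7 = 2/9

2/9


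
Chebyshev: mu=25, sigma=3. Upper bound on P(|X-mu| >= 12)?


k = 12/3 = 4
Chebyshev: P(|X-mu| >= k*sigma) <= 1/k^2 = 1/4^2 = 1/16

1/16


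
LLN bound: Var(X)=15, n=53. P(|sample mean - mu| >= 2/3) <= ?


Var(Xbar) = Var(X)/n = 15/53
Chebyshev: P(|Xbar-mu| >= 2/3) <= Var(Xbar)/(2/3)^2 = (15/53)/(4/9) = 135/212

135/212


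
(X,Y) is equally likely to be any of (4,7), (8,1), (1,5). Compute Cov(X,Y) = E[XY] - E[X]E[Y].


E[X]=13/3, E[Y]=13/3, E[XY]=41/3
Cov(X,Y) = E[XY] - E[X]E[Y] = 41/3 - 13/3*13/3 = -46/9

-46/9


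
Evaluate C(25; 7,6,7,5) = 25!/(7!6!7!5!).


25! = 15511210043330985984000000
Denominator: 7!=5040 * 6!=720 * 7!=5040 * 5!=120
Coefficient = 15511210043330985984000000 / 2194698240000 = 7067582121600

7067582121600


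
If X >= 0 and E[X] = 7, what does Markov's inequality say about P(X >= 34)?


Markov: P(X >= a) <= E[X]/a
P(X >= 34) <= 7/34

7/34


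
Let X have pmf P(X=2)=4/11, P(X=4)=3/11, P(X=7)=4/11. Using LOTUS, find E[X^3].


E[X^3] = sum(g(x)*P(x))
= 8*4/11 + 64*3/11 + 343*4/11
= 1596/11

1596/11


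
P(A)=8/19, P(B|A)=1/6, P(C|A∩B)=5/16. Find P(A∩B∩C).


P(A∩B∩C) = P(A) * P(B|A) * P(C|A∩B)
= 8/19 * 1/6 * 5/16
= 4/57 * 5/16 = 5/228

5/228


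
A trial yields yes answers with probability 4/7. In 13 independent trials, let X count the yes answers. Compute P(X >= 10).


P(X>=10) = P(X=10) + P(X=11) + P(X=12) + P(X=13)
= 8097103872/96889010407 + 2944401408/96889010407 + 654311424/96889010407 + 67108864/96889010407
= 11762925568/96889010407

11762925568/96889010407


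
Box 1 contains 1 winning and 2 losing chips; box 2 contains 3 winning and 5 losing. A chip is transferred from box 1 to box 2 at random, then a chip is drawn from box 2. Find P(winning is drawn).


P(transfer winning) = 1/3; P(transfer losing) = 2/3
If winning transferred: Urn II has 4 winning of 9, so P(winning|winning moved) = 4/9
If losing transferred: Urn II has 3 winning of 9, so P(winning|losing moved) = 1/3
By total probability: P(winning) = 1/3*4/9 + 2/3*1/3 = 10/27

10/27


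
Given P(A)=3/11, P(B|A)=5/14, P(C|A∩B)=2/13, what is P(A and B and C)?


P(A∩B∩C) = P(A) * P(B|A) * P(C|A∩B)
= 3/11 * 5/14 * 2/13
= 15/154 * 2/13 = 15/1001

15/1001


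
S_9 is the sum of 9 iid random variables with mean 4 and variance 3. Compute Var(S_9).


By independence, Var(S_n) = n*Var(X_1) = 9*3 = 27

27


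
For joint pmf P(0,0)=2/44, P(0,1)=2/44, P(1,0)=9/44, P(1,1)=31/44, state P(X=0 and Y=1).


Read from table: P(X=0, Y=1) = 2/44 = 1/22

1/22


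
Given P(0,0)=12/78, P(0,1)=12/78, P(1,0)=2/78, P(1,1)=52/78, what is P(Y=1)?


P(Y=1) = P(0,1)+P(1,1) = 12/78 + 52/78 = 64/78 = 32/39

32/39


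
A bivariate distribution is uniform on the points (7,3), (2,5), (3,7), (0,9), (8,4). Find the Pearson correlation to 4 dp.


Cov(X,Y) = -5.6000, Var(X) = 9.2000, Var(Y) = 4.6400
rho = Cov/(sqrt(VarX)*sqrt(VarY)) = -0.8571

-0.8571


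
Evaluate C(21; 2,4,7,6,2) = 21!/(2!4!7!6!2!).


21! = 51090942171709440000
Denominator: 2!=2 * 4!=24 * 7!=5040 * 6!=720 * 2!=2
Coefficient = 51090942171709440000 / 348364800 = 146659312800

146659312800


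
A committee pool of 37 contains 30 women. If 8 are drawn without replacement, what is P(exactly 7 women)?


P(X=7) = C(30,7)*C(7,1) / C(37,8)
= 2035800*7 / 38608020
= 14250600/38608020 = 79170/214489

79170/214489


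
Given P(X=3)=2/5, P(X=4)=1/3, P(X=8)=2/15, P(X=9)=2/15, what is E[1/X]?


E[1/X] = sum(g(x)*P(x))
= 1/3*2/5 + 1/4*1/3 + 1/8*2/15 + 1/9*2/15
= 67/270

67/270


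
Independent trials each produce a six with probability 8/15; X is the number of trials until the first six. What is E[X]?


For geometric (trials until first success), E[X] = 1/p = 1/(8/15) = 15/8

15/8


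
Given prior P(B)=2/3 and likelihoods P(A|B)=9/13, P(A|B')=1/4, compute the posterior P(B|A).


P(A) = P(A|B)P(B) + P(A|B')P(B') = 9/13*2/3 + 1/4*1/3 = 85/156
P(B|A) = P(A|B)P(B)/P(A) = (6/13)/(85/156) = 72/85

72/85


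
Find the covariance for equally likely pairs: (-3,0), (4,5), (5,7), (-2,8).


E[X]=1, E[Y]=5, E[XY]=39/4
Cov(X,Y) = E[XY] - E[X]E[Y] = 39/4 - 1*5 = 19/4

19/4


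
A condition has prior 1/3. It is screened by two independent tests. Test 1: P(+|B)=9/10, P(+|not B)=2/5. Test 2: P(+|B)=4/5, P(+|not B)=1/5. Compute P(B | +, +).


After test 1: P(+) = 9/10*1/3 + 2/5*2/3 = 17/30
P(B|+) = (3/10)/(17/30) = 9/17
After test 2 (use post1 as new prior): P(+) = 4/5*9/17 + 1/5*8/17 = 44/85
P(B|+,+) = (36/85)/(44/85) = 9/11

9/11


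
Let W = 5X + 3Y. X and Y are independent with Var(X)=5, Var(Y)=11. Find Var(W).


Independence => Cov(X,Y)=0
Var(5X + 3Y) = 5^2*Var(X) + 3^2*Var(Y)
= 25*5 + 9*11 = 224

224


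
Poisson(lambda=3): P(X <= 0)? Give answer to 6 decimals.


P(X<=0) = e^(-3)*3^0/0!
≈ 0.0497870684
≈ 0.049787

0.049787


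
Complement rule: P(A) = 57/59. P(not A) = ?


P(A') = 1 - P(A) = 1 - 57/59 = 2/59

2/59


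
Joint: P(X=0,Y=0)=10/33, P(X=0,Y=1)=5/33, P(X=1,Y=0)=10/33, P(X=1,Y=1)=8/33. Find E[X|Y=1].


P(Y=1) = 13/33
E[X|Y=1] = (0*5 + 1*8)/13 = 8/13

8/13


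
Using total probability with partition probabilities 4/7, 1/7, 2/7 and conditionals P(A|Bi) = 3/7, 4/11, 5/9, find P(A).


P(A) = P(A|B1)P(B1) + P(A|B2)P(B2) + P(A|B3)P(B3)
= 3/7*4/7 + 4/11*1/7 + 5/9*2/7
= 12/49 + 4/77 + 10/63 = 2210/4851

2210/4851


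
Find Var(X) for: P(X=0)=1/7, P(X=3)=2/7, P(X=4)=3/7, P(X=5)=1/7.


E[X] = 23/7, E[X^2] = 13
Var(X) = E[X^2] - (E[X])^2 = 13 - (23/7)^2 = 108/49

108/49


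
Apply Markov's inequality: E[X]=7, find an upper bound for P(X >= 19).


Markov: P(X >= a) <= E[X]/a
P(X >= 19) <= 7/19

7/19


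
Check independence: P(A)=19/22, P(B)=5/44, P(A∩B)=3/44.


P(A)*P(B) = 19/22*5/44 = 95/968
P(A∩B) = 3/44 != 95/968, so not independent

No, A and B are not independent


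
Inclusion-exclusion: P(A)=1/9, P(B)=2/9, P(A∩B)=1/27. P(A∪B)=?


P(A∪B) = P(A) + P(B) - P(A∩B)
= 1/9 + 2/9 - 1/27 = 8/27

8/27


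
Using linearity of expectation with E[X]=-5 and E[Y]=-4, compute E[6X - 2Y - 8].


E[6X - 2Y - 8] = 6*E[X] - 2*E[Y] - 8
= (6)*(-5) + (-2)*(-4) + (-8)
= -30 + 8 - 8 = -30

-30


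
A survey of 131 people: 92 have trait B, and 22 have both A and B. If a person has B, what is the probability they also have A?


P(A|B) = P(A∩B)/P(B) = (22/131)/(92/131) = 22/92 = 11/46

11/46


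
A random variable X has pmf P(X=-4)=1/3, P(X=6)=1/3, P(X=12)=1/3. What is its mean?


E[X] = sum(x * P(x))
= -4*1/3 + 6*1/3 + 12*1/3
= 14/3

14/3


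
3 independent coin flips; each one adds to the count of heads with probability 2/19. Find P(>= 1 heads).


P(at least one) = 1 - P(none)
P(none) = (1 - 2/19)^3 = (17/19)^3 = 4913/6859
P(at least one) = 1 - 4913/6859 = 1946/6859

1946/6859


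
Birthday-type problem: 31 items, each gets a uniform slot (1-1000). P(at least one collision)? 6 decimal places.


P(all different) = prod((1000-i)/1000 for i=0..30) = 0.625127
P(at least one match) = 1 - 0.625127 = 0.374873

0.374873


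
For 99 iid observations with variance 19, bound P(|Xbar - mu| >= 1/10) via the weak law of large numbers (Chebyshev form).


Var(Xbar) = Var(X)/n = 19/99
Chebyshev: P(|Xbar-mu| >= 1/10) <= Var(Xbar)/(1/10)^2 = (19/99)/(1/100) = 1900/99
Bound exceeds 1, so trivial bound: 1

1


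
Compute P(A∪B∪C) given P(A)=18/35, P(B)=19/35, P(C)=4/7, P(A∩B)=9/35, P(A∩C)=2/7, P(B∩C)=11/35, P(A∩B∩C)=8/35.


P(A∪B∪C) = P(A)+P(B)+P(C) - P(AB)-P(AC)-P(BC) + P(ABC)
= 18/35+19/35+4/7 - 9/35-2/7-11/35 + 8/35
= 1

1


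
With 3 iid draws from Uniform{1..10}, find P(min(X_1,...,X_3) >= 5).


P(min >= 5) = P(all X_i >= 5) = (P(X_1 >= 5))^3
= (6/10)^3 = (3/5)^3 = 27/125

27/125


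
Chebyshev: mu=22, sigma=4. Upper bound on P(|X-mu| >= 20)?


k = 20/4 = 5
Chebyshev: P(|X-mu| >= k*sigma) <= 1/k^2 = 1/5^2 = 1/25

1/25


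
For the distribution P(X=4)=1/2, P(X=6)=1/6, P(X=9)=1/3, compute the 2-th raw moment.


E[X^2] = sum(x^2 * P(x))
= 16*1/2 + 36*1/6 + 81*1/3
= 41

41


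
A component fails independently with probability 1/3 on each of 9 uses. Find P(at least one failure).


P(at least one) = 1 - P(none)
P(none) = (1 - 1/3)^9 = (2/3)^9 = 512/19683
P(at least one) = 1 - 512/19683 = 19171/19683

19171/19683


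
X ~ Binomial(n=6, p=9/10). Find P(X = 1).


P(X=1) = C(6,1) * p^1 * (1-p)^5
= 6 * 9/10 * 1/100000
= 27/500000

27/500000


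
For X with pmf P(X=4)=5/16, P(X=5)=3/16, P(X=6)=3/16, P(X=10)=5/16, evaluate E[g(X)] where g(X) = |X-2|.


E[|X-2|] = sum(g(x)*P(x))
= 2*5/16 + 3*3/16 + 4*3/16 + 8*5/16
= 71/16

71/16


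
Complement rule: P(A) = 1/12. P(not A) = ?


P(A') = 1 - P(A) = 1 - 1/12 = 11/12

11/12


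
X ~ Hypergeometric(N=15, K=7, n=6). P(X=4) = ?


P(X=4) = C(7,4)*C(8,2) / C(15,6)
= 35*28 / 5005
= 980/5005 = 28/143

28/143


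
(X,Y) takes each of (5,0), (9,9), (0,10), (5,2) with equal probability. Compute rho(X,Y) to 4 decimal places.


Cov(X,Y) = -2.1875, Var(X) = 10.1875, Var(Y) = 18.6875
rho = Cov/(sqrt(VarX)*sqrt(VarY)) = -0.1585

-0.1585


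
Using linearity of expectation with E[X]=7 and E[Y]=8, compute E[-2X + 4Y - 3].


E[-2X + 4Y - 3] = -2*E[X] + 4*E[Y] - 3
= (-2)*(7) + (4)*(8) + (-3)
= -14 + 32 - 3 = 15

15


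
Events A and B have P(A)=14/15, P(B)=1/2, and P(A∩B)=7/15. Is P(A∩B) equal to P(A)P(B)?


P(A)*P(B) = 14/15*1/2 = 7/15
P(A∩B) = 7/15, which equals P(A)P(B), so independent

Yes, A and B are independent


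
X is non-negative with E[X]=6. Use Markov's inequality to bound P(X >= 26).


Markov: P(X >= a) <= E[X]/a
P(X >= 26) <= 6/26 = 3/13

3/13


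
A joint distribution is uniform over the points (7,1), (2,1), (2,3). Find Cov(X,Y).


E[X]=11/3, E[Y]=5/3, E[XY]=5
Cov(X,Y) = E[XY] - E[X]E[Y] = 5 - 11/3*5/3 = -10/9

-10/9


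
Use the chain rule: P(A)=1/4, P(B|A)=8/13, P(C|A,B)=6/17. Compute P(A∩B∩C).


P(A∩B∩C) = P(A) * P(B|A) * P(C|A∩B)
= 1/4 * 8/13 * 6/17
= 2/13 * 6/17 = 12/221

12/221


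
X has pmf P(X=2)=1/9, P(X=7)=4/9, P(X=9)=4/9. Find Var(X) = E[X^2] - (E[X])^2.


E[X] = 22/3, E[X^2] = 524/9
Var(X) = E[X^2] - (E[X])^2 = 524/9 - (22/3)^2 = 40/9

40/9


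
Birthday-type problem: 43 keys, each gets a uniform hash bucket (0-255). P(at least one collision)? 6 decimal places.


P(all different) = prod((256-i)/256 for i=0..42) = 0.023741
P(at least one match) = 1 - 0.023741 = 0.976259

0.976259


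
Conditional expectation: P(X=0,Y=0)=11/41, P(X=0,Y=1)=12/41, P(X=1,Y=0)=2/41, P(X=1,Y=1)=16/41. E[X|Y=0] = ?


P(Y=0) = 13/41
E[X|Y=0] = (0*11 + 1*2)/13 = 2/13

2/13


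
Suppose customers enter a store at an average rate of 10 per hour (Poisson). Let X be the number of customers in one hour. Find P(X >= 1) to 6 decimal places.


P(X>=1) = 1 - P(X<=0) = 1 - (e^(-10)*10^0/0!)
≈ 1 - 0.0000453999 = 0.9999546001
≈ 0.999955

0.999955


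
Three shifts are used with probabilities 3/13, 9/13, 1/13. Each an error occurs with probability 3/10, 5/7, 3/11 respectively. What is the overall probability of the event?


P(A) = P(A|B1)P(B1) + P(A|B2)P(B2) + P(A|B3)P(B3)
= 3/10*3/13 + 5/7*9/13 + 3/11*1/13
= 9/130 + 45/91 + 3/143 = 5853/10010

5853/10010


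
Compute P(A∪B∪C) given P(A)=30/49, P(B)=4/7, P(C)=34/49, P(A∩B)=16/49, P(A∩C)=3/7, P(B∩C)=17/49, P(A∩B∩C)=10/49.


P(A∪B∪C) = P(A)+P(B)+P(C) - P(AB)-P(AC)-P(BC) + P(ABC)
= 30/49+4/7+34/49 - 16/49-3/7-17/49 + 10/49
= 48/49

48/49


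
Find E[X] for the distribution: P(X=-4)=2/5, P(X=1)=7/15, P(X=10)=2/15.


E[X] = sum(x * P(x))
= -4*2/5 + 1*7/15 + 10*2/15
= 1/5

1/5


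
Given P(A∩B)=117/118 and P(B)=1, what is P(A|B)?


P(A|B) = P(A∩B)/P(B) = (117/118)/(118/118) = 117/118

117/118


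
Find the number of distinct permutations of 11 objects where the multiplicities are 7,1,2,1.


11! = 39916800
Denominator: 7!=5040 * 1!=1 * 2!=2 * 1!=1
Coefficient = 39916800 / 10080 = 3960

3960


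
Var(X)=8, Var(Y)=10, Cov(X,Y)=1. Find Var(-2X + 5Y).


Var(-2X + 5Y) = (-2)^2*Var(X) + 5^2*Var(Y) + 2*(-2)*5*Cov(X,Y)
= 4*8 + 25*10 - 20*1
= 32 + 250 - 20 = 262

262


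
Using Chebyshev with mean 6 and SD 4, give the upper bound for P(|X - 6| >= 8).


k = 8/4 = 2
Chebyshev: P(|X-mu| >= k*sigma) <= 1/k^2 = 1/2^2 = 1/4

1/4


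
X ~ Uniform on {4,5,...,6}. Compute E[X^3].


E[X^3] = (1/3) * sum(x^3 for x=4..6)
= 405/3 = 135

135


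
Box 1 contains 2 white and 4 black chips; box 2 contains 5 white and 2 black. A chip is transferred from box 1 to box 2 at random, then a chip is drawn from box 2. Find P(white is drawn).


P(transfer white) = 2/6 = 1/3; P(transfer black) = 2/3
If white transferred: Urn II has 6 white of 8, so P(white|white moved) = 3/4
If black transferred: Urn II has 5 white of 8, so P(white|black moved) = 5/8
By total probability: P(white) = 1/3*3/4 + 2/3*5/8 = 2/3

2/3


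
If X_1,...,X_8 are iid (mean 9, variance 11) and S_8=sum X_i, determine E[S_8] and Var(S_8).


E[S_n] = n*mu = 8*9 = 72
Var(S_n) = n*sigma^2 = 8*11 = 88

E[S_8]=72, Var(S_8)=88


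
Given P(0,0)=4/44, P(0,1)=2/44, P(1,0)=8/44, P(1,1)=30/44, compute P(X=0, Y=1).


Read from table: P(X=0, Y=1) = 2/44 = 1/22

1/22


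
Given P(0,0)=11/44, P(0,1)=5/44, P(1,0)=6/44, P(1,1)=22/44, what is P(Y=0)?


P(Y=0) = P(0,0)+P(1,0) = 11/44 + 6/44 = 17/44

17/44


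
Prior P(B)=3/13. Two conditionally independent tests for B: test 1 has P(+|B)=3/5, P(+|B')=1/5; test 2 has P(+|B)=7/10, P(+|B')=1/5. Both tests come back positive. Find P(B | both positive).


After test 1: P(+) = 3/5*3/13 + 1/5*10/13 = 19/65
P(B|+) = (9/65)/(19/65) = 9/19
After test 2 (use post1 as new prior): P(+) = 7/10*9/19 + 1/5*10/19 = 83/190
P(B|+,+) = (63/190)/(83/190) = 63/83

63/83


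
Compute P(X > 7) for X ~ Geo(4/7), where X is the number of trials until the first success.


P(X > 7) = P(first 7 trials all fail) = (1-p)^7 = (3/7)^7 = 2187/823543

2187/823543


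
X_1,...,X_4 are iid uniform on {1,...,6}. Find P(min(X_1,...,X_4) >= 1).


P(min >= 1) = P(all X_i >= 1) = (P(X_1 >= 1))^4
= (6/6)^4 = 1^4 = 1

1


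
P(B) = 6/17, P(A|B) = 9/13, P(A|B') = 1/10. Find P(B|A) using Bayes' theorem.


P(A) = P(A|B)P(B) + P(A|B')P(B') = 9/13*6/17 + 1/10*11/17 = 683/2210
P(B|A) = P(A|B)P(B)/P(A) = (54/221)/(683/2210) = 540/683

540/683


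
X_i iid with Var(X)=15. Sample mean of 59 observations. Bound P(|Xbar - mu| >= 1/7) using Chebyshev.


Var(Xbar) = Var(X)/n = 15/59
Chebyshev: P(|Xbar-mu| >= 1/7) <= Var(Xbar)/(1/7)^2 = (15/59)/(1/49) = 735/59
Bound exceeds 1, so trivial bound: 1

1


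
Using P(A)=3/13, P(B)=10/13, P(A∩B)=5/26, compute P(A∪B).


P(A∪B) = P(A) + P(B) - P(A∩B)
= 3/13 + 10/13 - 5/26 = 21/26

21/26


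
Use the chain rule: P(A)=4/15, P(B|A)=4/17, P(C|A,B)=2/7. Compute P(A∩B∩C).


P(A∩B∩C) = P(A) * P(B|A) * P(C|A∩B)
= 4/15 * 4/17 * 2/7
= 16/255 * 2/7 = 32/1785

32/1785


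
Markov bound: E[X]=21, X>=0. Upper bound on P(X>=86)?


Markov: P(X >= a) <= E[X]/a
P(X >= 86) <= 21/86

21/86


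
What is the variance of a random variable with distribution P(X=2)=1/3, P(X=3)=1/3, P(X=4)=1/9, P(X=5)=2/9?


E[X] = 29/9, E[X^2] = 35/3
Var(X) = E[X^2] - (E[X])^2 = 35/3 - (29/9)^2 = 104/81

104/81


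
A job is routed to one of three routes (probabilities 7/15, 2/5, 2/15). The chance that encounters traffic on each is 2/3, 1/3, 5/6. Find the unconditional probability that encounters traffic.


P(A) = P(A|B1)P(B1) + P(A|B2)P(B2) + P(A|B3)P(B3)
= 2/3*7/15 + 1/3*2/5 + 5/6*2/15
= 14/45 + 2/15 + 1/9 = 5/9

5/9


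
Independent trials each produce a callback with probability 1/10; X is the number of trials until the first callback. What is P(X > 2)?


P(X > 2) = P(first 2 trials all fail) = (1-p)^2 = (9/10)^2 = 81/100

81/100


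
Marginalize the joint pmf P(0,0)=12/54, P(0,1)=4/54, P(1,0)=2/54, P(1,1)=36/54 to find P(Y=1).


P(Y=1) = P(0,1)+P(1,1) = 4/54 + 36/54 = 40/54 = 20/27

20/27


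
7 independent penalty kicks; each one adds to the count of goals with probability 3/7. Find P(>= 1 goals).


P(at least one) = 1 - P(none)
P(none) = (1 - 3/7)^7 = (4/7)^7 = 16384/823543
P(at least one) = 1 - 16384/823543 = 807159/823543

807159/823543


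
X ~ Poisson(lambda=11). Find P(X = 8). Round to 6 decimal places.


P(X=8) = e^(-11) * 11^8 / 8!
≈ 0.00001670170079 * 214358881 / 40320
≈ 0.088794

0.088794


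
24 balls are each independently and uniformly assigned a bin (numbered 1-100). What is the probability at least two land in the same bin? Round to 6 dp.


P(all different) = prod((100-i)/100 for i=0..23) = 0.049497
P(at least one match) = 1 - 0.049497 = 0.950503

0.950503


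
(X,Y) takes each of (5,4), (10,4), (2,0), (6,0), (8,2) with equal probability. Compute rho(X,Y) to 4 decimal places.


Cov(X,Y) = 2.8000, Var(X) = 7.3600, Var(Y) = 3.2000
rho = Cov/(sqrt(VarX)*sqrt(VarY)) = 0.5770

0.5770


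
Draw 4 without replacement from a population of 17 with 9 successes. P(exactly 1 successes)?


P(X=1) = C(9,1)*C(8,3) / C(17,4)
= 9*56 / 2380
= 504/2380 = 18/85

18/85


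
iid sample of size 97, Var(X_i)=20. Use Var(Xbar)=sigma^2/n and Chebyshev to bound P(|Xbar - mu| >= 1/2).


Var(Xbar) = Var(X)/n = 20/97
Chebyshev: P(|Xbar-mu| >= 1/2) <= Var(Xbar)/(1/2)^2 = (20/97)/(1/4) = 80/97

80/97


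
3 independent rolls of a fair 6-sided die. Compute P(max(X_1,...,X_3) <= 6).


P(max <= 6) = P(all X_i <= 6) = (P(X_1 <= 6))^3
= (6/6)^3 = 1^3 = 1

1


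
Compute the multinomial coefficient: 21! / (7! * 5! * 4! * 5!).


21! = 51090942171709440000
Denominator: 7!=5040 * 5!=120 * 4!=24 * 5!=120
Coefficient = 51090942171709440000 / 1741824000 = 29331862560

29331862560


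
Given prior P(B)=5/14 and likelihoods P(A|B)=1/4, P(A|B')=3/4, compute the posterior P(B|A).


P(A) = P(A|B)P(B) + P(A|B')P(B') = 1/4*5/14 + 3/4*9/14 = 4/7
P(B|A) = P(A|B)P(B)/P(A) = (5/56)/(4/7) = 5/32

5/32


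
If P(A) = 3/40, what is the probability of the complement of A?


P(A') = 1 - P(A) = 1 - 3/40 = 37/40

37/40


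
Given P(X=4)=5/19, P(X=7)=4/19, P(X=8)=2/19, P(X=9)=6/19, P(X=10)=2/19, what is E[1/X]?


E[1/X] = sum(g(x)*P(x))
= 1/4*5/19 + 1/7*4/19 + 1/8*2/19 + 1/9*6/19 + 1/10*2/19
= 617/3990

617/3990


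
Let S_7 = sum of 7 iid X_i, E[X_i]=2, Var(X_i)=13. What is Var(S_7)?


By independence, Var(S_n) = n*Var(X_1) = 7*13 = 91

91


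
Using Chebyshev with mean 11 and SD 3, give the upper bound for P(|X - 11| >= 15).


k = 15/3 = 5
Chebyshev: P(|X-mu| >= k*sigma) <= 1/k^2 = 1/5^2 = 1/25

1/25


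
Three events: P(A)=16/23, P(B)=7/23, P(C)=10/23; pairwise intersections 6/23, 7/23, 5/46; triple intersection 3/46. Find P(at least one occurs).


P(A∪B∪C) = P(A)+P(B)+P(C) - P(AB)-P(AC)-P(BC) + P(ABC)
= 16/23+7/23+10/23 - 6/23-7/23-5/46 + 3/46
= 19/23

19/23


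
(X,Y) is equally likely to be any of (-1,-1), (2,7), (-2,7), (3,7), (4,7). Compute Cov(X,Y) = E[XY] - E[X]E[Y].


E[X]=6/5, E[Y]=27/5, E[XY]=10
Cov(X,Y) = E[XY] - E[X]E[Y] = 10 - 6/5*27/5 = 88/25

88/25


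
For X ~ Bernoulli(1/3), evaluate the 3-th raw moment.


For Bernoulli: X in {0,1}
E[X^3] = 0^3*(1-1/3) + 1^3*1/3 = 1/3

1/3


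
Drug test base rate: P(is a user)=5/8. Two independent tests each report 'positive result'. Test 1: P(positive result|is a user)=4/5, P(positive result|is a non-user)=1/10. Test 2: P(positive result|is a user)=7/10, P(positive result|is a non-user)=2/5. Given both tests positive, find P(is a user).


After test 1: P(+) = 4/5*5/8 + 1/10*3/8 = 43/80
P(B|+) = (1/2)/(43/80) = 40/43
After test 2 (use post1 as new prior): P(+) = 7/10*40/43 + 2/5*3/43 = 146/215
P(B|+,+) = (28/43)/(146/215) = 70/73

70/73


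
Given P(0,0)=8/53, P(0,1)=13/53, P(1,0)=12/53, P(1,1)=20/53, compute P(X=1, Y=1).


Read from table: P(X=1, Y=1) = 20/53

20/53


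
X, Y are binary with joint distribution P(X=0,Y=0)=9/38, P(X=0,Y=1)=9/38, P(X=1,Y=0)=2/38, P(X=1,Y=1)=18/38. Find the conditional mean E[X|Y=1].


P(Y=1) = 27/38
E[X|Y=1] = (0*9 + 1*18)/27 = 18/27 = 2/3

2/3


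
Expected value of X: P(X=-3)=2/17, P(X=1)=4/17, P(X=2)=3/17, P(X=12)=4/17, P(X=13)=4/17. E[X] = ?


E[X] = sum(x * P(x))
= -3*2/17 + 1*4/17 + 2*3/17 + 12*4/17 + 13*4/17
= 104/17

104/17


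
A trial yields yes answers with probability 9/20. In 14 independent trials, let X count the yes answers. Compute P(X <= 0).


P(X<=0) = P(X=0)
= 379749833583241/1638400000000000000
= 379749833583241/1638400000000000000

379749833583241/1638400000000000000


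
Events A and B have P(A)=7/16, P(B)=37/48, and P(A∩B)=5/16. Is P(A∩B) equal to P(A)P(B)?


P(A)*P(B) = 7/16*37/48 = 259/768
P(A∩B) = 5/16 != 259/768, so not independent

No, A and B are not independent


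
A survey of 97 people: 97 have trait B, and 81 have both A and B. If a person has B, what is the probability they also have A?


P(A|B) = P(A∩B)/P(B) = (81/97)/(97/97) = 81/97

81/97


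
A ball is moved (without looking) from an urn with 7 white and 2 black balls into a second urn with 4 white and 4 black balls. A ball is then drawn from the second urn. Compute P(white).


P(transfer white) = 7/9; P(transfer black) = 2/9
If white transferred: Urn II has 5 white of 9, so P(white|white moved) = 5/9
If black transferred: Urn II has 4 white of 9, so P(white|black moved) = 4/9
By total probability: P(white) = 7/9*5/9 + 2/9*4/9 = 43/81

43/81


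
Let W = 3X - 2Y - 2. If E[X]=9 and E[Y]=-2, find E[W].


E[3X - 2Y - 2] = 3*E[X] - 2*E[Y] - 2
= (3)*(9) + (-2)*(-2) + (-2)
= 27 + 4 - 2 = 29

29


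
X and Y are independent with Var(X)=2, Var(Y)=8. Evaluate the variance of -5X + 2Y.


Independence => Cov(X,Y)=0
Var(-5X + 2Y) = (-5)^2*Var(X) + 2^2*Var(Y)
= 25*2 + 4*8 = 82

82


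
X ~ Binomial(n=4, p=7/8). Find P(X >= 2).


P(X>=2) = P(X=2) + P(X=3) + P(X=4)
= 147/2048 + 343/1024 + 2401/4096
= 4067/4096

4067/4096


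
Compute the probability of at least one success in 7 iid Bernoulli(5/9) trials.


P(at least one) = 1 - P(none)
P(none) = (1 - 5/9)^7 = (4/9)^7 = 16384/4782969
P(at least one) = 1 - 16384/4782969 = 4766585/4782969

4766585/4782969


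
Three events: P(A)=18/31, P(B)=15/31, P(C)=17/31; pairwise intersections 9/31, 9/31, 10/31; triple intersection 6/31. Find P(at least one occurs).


P(A∪B∪C) = P(A)+P(B)+P(C) - P(AB)-P(AC)-P(BC) + P(ABC)
= 18/31+15/31+17/31 - 9/31-9/31-10/31 + 6/31
= 28/31

28/31


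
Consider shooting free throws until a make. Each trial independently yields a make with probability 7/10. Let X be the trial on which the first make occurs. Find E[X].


For geometric (trials until first success), E[X] = 1/p = 1/(7/10) = 10/7

10/7


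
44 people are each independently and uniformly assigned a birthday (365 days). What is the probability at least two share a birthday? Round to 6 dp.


P(all different) = prod((365-i)/365 for i=0..43) = 0.067115
P(at least one match) = 1 - 0.067115 = 0.932885

0.932885


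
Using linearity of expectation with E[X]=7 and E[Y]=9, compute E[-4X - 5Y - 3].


E[-4X - 5Y - 3] = -4*E[X] - 5*E[Y] - 3
= (-4)*(7) + (-5)*(9) + (-3)
= -28 - 45 - 3 = -76

-76


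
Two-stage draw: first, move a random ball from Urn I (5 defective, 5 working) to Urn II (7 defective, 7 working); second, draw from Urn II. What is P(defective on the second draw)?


P(transfer defective) = 5/10 = 1/2; P(transfer working) = 1/2
If defective transferred: Urn II has 8 defective of 15, so P(defective|defective moved) = 8/15
If working transferred: Urn II has 7 defective of 15, so P(defective|working moved) = 7/15
By total probability: P(defective) = 1/2*8/15 + 1/2*7/15 = 1/2

1/2


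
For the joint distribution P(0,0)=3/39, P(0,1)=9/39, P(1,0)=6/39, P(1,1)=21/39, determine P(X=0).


P(X=0) = P(0,0)+P(0,1) = 3/39 + 9/39 = 12/39 = 4/13

4/13


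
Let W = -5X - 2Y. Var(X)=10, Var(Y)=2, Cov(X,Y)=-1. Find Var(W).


Var(-5X - 2Y) = (-5)^2*Var(X) + (-2)^2*Var(Y) + 2*(-5)*(-2)*Cov(X,Y)
= 25*10 + 4*2 + 20*(-1)
= 250 + 8 - 20 = 238

238


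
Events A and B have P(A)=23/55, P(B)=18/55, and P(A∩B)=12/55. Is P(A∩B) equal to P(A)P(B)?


P(A)*P(B) = 23/55*18/55 = 414/3025
P(A∩B) = 12/55 != 414/3025, so not independent

No, A and B are not independent


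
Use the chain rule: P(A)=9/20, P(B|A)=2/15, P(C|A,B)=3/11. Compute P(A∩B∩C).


P(A∩B∩C) = P(A) * P(B|A) * P(C|A∩B)
= 9/20 * 2/15 * 3/11
= 3/50 * 3/11 = 9/550

9/550


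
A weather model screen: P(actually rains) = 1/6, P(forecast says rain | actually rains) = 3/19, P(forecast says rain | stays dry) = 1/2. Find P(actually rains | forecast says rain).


P(A) = P(A|B)P(B) + P(A|B')P(B') = 3/19*1/6 + 1/2*5/6 = 101/228
P(B|A) = P(A|B)P(B)/P(A) = (1/38)/(101/228) = 6/101

6/101


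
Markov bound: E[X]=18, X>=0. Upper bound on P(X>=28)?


Markov: P(X >= a) <= E[X]/a
P(X >= 28) <= 18/28 = 9/14

9/14


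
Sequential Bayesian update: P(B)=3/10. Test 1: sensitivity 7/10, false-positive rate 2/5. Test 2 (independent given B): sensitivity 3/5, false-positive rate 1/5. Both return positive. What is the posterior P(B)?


After test 1: P(+) = 7/10*3/10 + 2/5*7/10 = 49/100
P(B|+) = (21/100)/(49/100) = 3/7
After test 2 (use post1 as new prior): P(+) = 3/5*3/7 + 1/5*4/7 = 13/35
P(B|+,+) = (9/35)/(13/35) = 9/13

9/13


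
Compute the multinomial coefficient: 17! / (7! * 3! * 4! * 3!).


17! = 355687428096000
Denominator: 7!=5040 * 3!=6 * 4!=24 * 3!=6
Coefficient = 355687428096000 / 4354560 = 81681600

81681600


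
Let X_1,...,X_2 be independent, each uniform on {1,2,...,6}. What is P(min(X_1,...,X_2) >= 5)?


P(min >= 5) = P(all X_i >= 5) = (P(X_1 >= 5))^2
= (2/6)^2 = (1/3)^2 = 1/9

1/9


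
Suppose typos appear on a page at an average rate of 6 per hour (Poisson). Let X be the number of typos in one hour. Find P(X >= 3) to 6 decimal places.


P(X>=3) = 1 - P(X<=2) = 1 - (e^(-6)*6^0/0! + e^(-6)*6^1/1! + e^(-6)*6^2/2!)
≈ 1 - (0.0024787522 + 0.0148725131 + 0.0446175392)
= 1 - 0.0619688045 = 0.9380311955
≈ 0.938031

0.938031


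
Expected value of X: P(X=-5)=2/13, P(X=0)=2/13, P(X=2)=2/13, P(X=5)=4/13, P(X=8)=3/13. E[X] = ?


E[X] = sum(x * P(x))
= -5*2/13 + 0*2/13 + 2*2/13 + 5*4/13 + 8*3/13
= 38/13

38/13


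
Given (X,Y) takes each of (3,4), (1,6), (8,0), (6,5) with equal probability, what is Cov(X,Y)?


E[X]=9/2, E[Y]=15/4, E[XY]=12
Cov(X,Y) = E[XY] - E[X]E[Y] = 12 - 9/2*15/4 = -39/8

-39/8


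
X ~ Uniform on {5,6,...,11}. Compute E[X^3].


E[X^3] = (1/7) * sum(x^3 for x=5..11)
= 4256/7 = 608

608


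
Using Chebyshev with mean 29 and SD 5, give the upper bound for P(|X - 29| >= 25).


k = 25/5 = 5
Chebyshev: P(|X-mu| >= k*sigma) <= 1/k^2 = 1/5^2 = 1/25

1/25


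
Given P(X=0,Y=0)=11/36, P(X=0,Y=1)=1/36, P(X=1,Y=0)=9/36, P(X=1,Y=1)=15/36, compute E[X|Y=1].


P(Y=1) = 16/36
E[X|Y=1] = (0*1 + 1*15)/16 = 15/16

15/16


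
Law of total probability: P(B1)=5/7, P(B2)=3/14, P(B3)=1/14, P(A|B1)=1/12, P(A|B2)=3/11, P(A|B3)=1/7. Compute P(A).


P(A) = P(A|B1)P(B1) + P(A|B2)P(B2) + P(A|B3)P(B3)
= 1/12*5/7 + 3/11*3/14 + 1/7*1/14
= 5/84 + 9/154 + 1/98 = 829/6468

829/6468


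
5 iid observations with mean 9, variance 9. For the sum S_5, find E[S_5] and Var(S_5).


E[S_n] = n*mu = 5*9 = 45
Var(S_n) = n*sigma^2 = 5*9 = 45

E[S_5]=45, Var(S_5)=45


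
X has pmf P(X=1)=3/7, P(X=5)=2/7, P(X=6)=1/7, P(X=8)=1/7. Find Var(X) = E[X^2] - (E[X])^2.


E[X] = 27/7, E[X^2] = 153/7
Var(X) = E[X^2] - (E[X])^2 = 153/7 - (27/7)^2 = 342/49

342/49


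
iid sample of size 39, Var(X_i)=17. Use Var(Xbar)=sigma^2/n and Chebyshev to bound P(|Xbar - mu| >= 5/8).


Var(Xbar) = Var(X)/n = 17/39
Chebyshev: P(|Xbar-mu| >= 5/8) <= Var(Xbar)/(5/8)^2 = (17/39)/(25/64) = 1088/975
Bound exceeds 1, so trivial bound: 1

1


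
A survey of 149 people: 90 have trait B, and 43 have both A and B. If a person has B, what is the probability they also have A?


P(A|B) = P(A∩B)/P(B) = (43/149)/(90/149) = 43/90

43/90


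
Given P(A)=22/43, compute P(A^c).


P(A') = 1 - P(A) = 1 - 22/43 = 21/43

21/43


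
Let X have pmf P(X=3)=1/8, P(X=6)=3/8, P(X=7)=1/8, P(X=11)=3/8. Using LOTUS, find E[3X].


E[3X] = sum(g(x)*P(x))
= 9*1/8 + 18*3/8 + 21*1/8 + 33*3/8
= 183/8

183/8


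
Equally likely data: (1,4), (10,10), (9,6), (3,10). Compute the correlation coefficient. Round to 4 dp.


Cov(X,Y) = 3.8750, Var(X) = 14.6875, Var(Y) = 6.7500
rho = Cov/(sqrt(VarX)*sqrt(VarY)) = 0.3892

0.3892


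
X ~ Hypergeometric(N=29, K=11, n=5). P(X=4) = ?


P(X=4) = C(11,4)*C(18,1) / C(29,5)
= 330*18 / 118755
= 5940/118755 = 132/2639

132/2639


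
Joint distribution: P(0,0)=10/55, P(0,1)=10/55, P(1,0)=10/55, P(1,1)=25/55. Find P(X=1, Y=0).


Read from table: P(X=1, Y=0) = 10/55 = 2/11

2/11


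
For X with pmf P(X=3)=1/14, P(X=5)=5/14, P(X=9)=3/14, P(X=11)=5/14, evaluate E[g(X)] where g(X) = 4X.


E[4X] = sum(g(x)*P(x))
= 12*1/14 + 20*5/14 + 36*3/14 + 44*5/14
= 220/7

220/7


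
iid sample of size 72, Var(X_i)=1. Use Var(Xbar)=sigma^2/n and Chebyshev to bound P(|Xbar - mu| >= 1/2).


Var(Xbar) = Var(X)/n = 1/72
Chebyshev: P(|Xbar-mu| >= 1/2) <= Var(Xbar)/(1/2)^2 = (1/72)/(1/4) = 1/18

1/18


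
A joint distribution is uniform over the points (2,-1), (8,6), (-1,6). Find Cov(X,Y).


E[X]=3, E[Y]=11/3, E[XY]=40/3
Cov(X,Y) = E[XY] - E[X]E[Y] = 40/3 - 3*11/3 = 7/3

7/3


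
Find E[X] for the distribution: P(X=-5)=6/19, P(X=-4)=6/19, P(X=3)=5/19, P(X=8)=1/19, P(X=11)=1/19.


E[X] = sum(x * P(x))
= -5*6/19 - 4*6/19 + 3*5/19 + 8*1/19 + 11*1/19
= -20/19

-20/19


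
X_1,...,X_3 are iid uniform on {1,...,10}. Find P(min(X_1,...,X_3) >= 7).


P(min >= 7) = P(all X_i >= 7) = (P(X_1 >= 7))^3
= (4/10)^3 = (2/5)^3 = 8/125

8/125


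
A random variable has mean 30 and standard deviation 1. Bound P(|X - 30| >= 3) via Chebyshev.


k = 3/1 = 3
Chebyshev: P(|X-mu| >= k*sigma) <= 1/k^2 = 1/3^2 = 1/9

1/9


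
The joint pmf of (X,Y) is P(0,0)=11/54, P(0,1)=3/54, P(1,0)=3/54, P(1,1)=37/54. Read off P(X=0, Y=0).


Read from table: P(X=0, Y=0) = 11/54

11/54


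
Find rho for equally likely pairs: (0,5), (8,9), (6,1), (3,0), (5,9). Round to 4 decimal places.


Cov(X,Y) = 3.4800, Var(X) = 7.4400, Var(Y) = 14.5600
rho = Cov/(sqrt(VarX)*sqrt(VarY)) = 0.3344

0.3344


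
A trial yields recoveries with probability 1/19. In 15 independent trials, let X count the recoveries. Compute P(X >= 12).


P(X>=12) = P(X=12) + P(X=13) + P(X=14) + P(X=15)
= 2653560/15181127029874798299 + 34020/15181127029874798299 + 270/15181127029874798299 + 1/15181127029874798299
= 2687851/15181127029874798299

2687851/15181127029874798299


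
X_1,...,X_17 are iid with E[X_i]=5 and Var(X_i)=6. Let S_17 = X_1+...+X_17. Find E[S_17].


E[S_n] = n*E[X_1] = 17*5 = 85

85


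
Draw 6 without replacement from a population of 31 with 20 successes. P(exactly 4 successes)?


P(X=4) = C(20,4)*C(11,2) / C(31,6)
= 4845*55 / 736281
= 266475/736281 = 88825/245427

88825/245427
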